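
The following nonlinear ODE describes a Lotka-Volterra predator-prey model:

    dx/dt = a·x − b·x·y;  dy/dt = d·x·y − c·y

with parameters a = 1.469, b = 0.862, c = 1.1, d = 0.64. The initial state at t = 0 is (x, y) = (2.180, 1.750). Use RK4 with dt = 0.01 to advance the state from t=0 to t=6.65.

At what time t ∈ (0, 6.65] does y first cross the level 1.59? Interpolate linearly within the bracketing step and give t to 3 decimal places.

t = 2.559

t=0.000: state=(2.180, 1.750)
step 1 (dt=0.01): k1=(-0.086, 0.517), k2=(-0.091, 0.517), k3=(-0.091, 0.517), k4=(-0.096, 0.517); state += dt/6·(k1+2k2+2k3+k4)
t=0.010: state=(2.179, 1.755)
t=0.020: state=(2.178, 1.760)
t=0.030: state=(2.177, 1.766)
continuing one RK4 step at a time; state shown every 25 steps (Δt=0.25):
t=0.250: state=(2.129, 1.878)
t=0.500: state=(2.025, 1.990)
t=0.750: state=(1.887, 2.067)
t=1.000: state=(1.737, 2.099)
t=1.250: state=(1.598, 2.081)
t=1.500: state=(1.482, 2.021)
t=1.750: state=(1.396, 1.932)
t=2.000: state=(1.345, 1.827)
t=2.250: state=(1.325, 1.717)
t=2.500: state=(1.337, 1.613)
t=2.550: state=(1.342, 1.594)
next step: t=2.560: state=(1.344, 1.590) — y has crossed 1.59
linear interpolation between t=2.550 (1.59354) and t=2.560 (1.58971) → t≈2.559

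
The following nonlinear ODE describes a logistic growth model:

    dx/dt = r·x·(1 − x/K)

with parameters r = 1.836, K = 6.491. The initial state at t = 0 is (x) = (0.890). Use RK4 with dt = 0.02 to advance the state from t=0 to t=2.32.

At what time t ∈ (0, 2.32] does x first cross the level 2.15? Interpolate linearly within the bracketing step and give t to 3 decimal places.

t = 0.619

t=0.000: state=(0.890)
step 1 (dt=0.02): k1=(1.410), k2=(1.429), k3=(1.429), k4=(1.448); state += dt/6·(k1+2k2+2k3+k4)
t=0.020: state=(0.919)
t=0.040: state=(0.948)
t=0.060: state=(0.978)
continuing one RK4 step at a time; state shown every 5 steps (Δt=0.1):
t=0.100: state=(1.041)
t=0.200: state=(1.211)
t=0.300: state=(1.403)
t=0.400: state=(1.615)
t=0.500: state=(1.848)
t=0.600: state=(2.100)
next step: t=0.620: state=(2.152) — x has crossed 2.15
linear interpolation between t=0.600 (2.09963) and t=0.620 (2.15213) → t≈0.619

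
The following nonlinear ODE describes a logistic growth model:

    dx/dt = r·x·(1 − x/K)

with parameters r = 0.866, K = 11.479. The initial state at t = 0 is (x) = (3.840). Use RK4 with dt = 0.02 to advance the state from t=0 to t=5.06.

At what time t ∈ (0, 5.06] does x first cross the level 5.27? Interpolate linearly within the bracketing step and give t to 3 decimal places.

t = 0.605

t=0.000: state=(3.840)
step 1 (dt=0.02): k1=(2.213), k2=(2.219), k3=(2.219), k4=(2.226); state += dt/6·(k1+2k2+2k3+k4)
t=0.020: state=(3.884)
t=0.040: state=(3.929)
t=0.060: state=(3.974)
continuing one RK4 step at a time; state shown every 10 steps (Δt=0.2):
t=0.200: state=(4.294)
t=0.400: state=(4.769)
t=0.600: state=(5.258)
next step: t=0.620: state=(5.307) — x has crossed 5.27
linear interpolation between t=0.600 (5.25796) and t=0.620 (5.30735) → t≈0.605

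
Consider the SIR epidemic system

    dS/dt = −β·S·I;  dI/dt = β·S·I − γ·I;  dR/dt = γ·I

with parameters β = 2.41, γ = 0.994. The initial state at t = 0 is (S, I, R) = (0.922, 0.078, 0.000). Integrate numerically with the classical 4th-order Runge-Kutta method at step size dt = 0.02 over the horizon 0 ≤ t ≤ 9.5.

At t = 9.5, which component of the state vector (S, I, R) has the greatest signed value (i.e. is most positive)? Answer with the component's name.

largest component: R

t=0.000: state=(0.922, 0.078, 0.000)
step 1 (dt=0.02): k1=(-0.173, 0.096, 0.078), k2=(-0.175, 0.097, 0.078), k3=(-0.175, 0.097, 0.078), k4=(-0.177, 0.097, 0.079); state += dt/6·(k1+2k2+2k3+k4)
t=0.020: state=(0.918, 0.080, 0.002)
t=0.040: state=(0.915, 0.082, 0.003)
t=0.060: state=(0.911, 0.084, 0.005)
continuing one RK4 step at a time; state shown every 25 steps (Δt=0.5):
t=0.500: state=(0.812, 0.136, 0.052)
t=1.000: state=(0.663, 0.201, 0.136)
t=1.500: state=(0.504, 0.247, 0.249)
t=2.000: state=(0.372, 0.254, 0.375)
t=2.500: state=(0.277, 0.227, 0.495)
t=3.000: state=(0.216, 0.186, 0.598)
t=3.500: state=(0.177, 0.143, 0.680)
t=4.000: state=(0.153, 0.106, 0.741)
t=4.500: state=(0.137, 0.077, 0.786)
t=5.000: state=(0.127, 0.055, 0.819)
t=5.500: state=(0.120, 0.039, 0.842)
t=6.000: state=(0.115, 0.027, 0.858)
t=6.500: state=(0.112, 0.019, 0.869)
t=7.000: state=(0.110, 0.013, 0.877)
t=7.500: state=(0.109, 0.009, 0.882)
t=8.000: state=(0.108, 0.006, 0.886)
t=8.500: state=(0.107, 0.004, 0.889)
t=9.000: state=(0.106, 0.003, 0.891)
t=9.500: state=(0.106, 0.002, 0.892)
compare at T: S=0.106, I=0.002, R=0.892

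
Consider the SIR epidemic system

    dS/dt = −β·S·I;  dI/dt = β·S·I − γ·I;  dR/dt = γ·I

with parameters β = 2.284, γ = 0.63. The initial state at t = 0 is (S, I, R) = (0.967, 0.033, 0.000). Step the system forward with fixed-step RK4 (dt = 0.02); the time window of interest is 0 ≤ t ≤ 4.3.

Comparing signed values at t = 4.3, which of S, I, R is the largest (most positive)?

largest component: R

t=0.000: state=(0.967, 0.033, 0.000)
step 1 (dt=0.02): k1=(-0.073, 0.052, 0.021), k2=(-0.074, 0.053, 0.021), k3=(-0.074, 0.053, 0.021), k4=(-0.075, 0.054, 0.021); state += dt/6·(k1+2k2+2k3+k4)
t=0.020: state=(0.966, 0.034, 0.000)
t=0.040: state=(0.964, 0.035, 0.001)
t=0.060: state=(0.962, 0.036, 0.001)
continuing one RK4 step at a time; state shown every 10 steps (Δt=0.2):
t=0.200: state=(0.950, 0.045, 0.005)
t=0.400: state=(0.927, 0.061, 0.012)
t=0.600: state=(0.898, 0.082, 0.020)
t=0.800: state=(0.860, 0.108, 0.032)
t=1.000: state=(0.813, 0.139, 0.048)
t=1.200: state=(0.757, 0.176, 0.068)
t=1.400: state=(0.692, 0.216, 0.092)
t=1.600: state=(0.621, 0.257, 0.122)
t=1.800: state=(0.548, 0.295, 0.157)
t=2.000: state=(0.475, 0.329, 0.196)
t=2.200: state=(0.406, 0.355, 0.239)
t=2.400: state=(0.344, 0.371, 0.285)
t=2.600: state=(0.290, 0.378, 0.332)
t=2.800: state=(0.244, 0.376, 0.380)
t=3.000: state=(0.206, 0.367, 0.427)
t=3.200: state=(0.174, 0.353, 0.472)
t=3.400: state=(0.149, 0.335, 0.516)
t=3.600: state=(0.128, 0.315, 0.557)
t=3.800: state=(0.112, 0.293, 0.595)
t=4.000: state=(0.098, 0.271, 0.631)
t=4.200: state=(0.087, 0.249, 0.663)
t=4.300: state=(0.083, 0.239, 0.679)
compare at T: S=0.083, I=0.239, R=0.679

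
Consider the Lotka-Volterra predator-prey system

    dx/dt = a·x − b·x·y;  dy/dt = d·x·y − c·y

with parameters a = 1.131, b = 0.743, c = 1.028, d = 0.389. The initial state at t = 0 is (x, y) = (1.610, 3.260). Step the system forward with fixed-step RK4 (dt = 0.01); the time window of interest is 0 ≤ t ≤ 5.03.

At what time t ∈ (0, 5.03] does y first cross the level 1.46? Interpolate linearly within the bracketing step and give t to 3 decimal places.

t = 1.250

t=0.000: state=(1.610, 3.260)
step 1 (dt=0.01): k1=(-2.079, -1.310), k2=(-2.058, -1.320), k3=(-2.058, -1.320), k4=(-2.037, -1.330); state += dt/6·(k1+2k2+2k3+k4)
t=0.010: state=(1.589, 3.247)
t=0.020: state=(1.569, 3.233)
t=0.030: state=(1.550, 3.220)
continuing one RK4 step at a time; state shown every 20 steps (Δt=0.2):
t=0.200: state=(1.270, 2.966)
t=0.400: state=(1.050, 2.641)
t=0.600: state=(0.911, 2.320)
t=0.800: state=(0.827, 2.020)
t=1.000: state=(0.784, 1.751)
t=1.200: state=(0.772, 1.514)
t=1.240: state=(0.772, 1.471)
next step: t=1.250: state=(0.773, 1.460) — y has crossed 1.46
linear interpolation between t=1.240 (1.47064) and t=1.250 (1.45998) → t≈1.250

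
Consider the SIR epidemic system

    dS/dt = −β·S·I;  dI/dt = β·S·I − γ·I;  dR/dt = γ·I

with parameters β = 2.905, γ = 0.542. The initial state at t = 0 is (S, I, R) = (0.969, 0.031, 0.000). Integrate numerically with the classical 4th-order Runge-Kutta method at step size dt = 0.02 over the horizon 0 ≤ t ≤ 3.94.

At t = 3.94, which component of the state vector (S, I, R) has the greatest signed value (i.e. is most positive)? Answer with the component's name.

largest component: R

t=0.000: state=(0.969, 0.031, 0.000)
step 1 (dt=0.02): k1=(-0.087, 0.070, 0.017), k2=(-0.089, 0.072, 0.017), k3=(-0.089, 0.072, 0.017), k4=(-0.091, 0.074, 0.018); state += dt/6·(k1+2k2+2k3+k4)
t=0.020: state=(0.967, 0.032, 0.000)
t=0.040: state=(0.965, 0.034, 0.001)
t=0.060: state=(0.963, 0.036, 0.001)
continuing one RK4 step at a time; state shown every 10 steps (Δt=0.2):
t=0.200: state=(0.947, 0.049, 0.004)
t=0.400: state=(0.914, 0.075, 0.011)
t=0.600: state=(0.866, 0.113, 0.021)
t=0.800: state=(0.800, 0.164, 0.036)
t=1.000: state=(0.714, 0.229, 0.057)
t=1.200: state=(0.612, 0.302, 0.086)
t=1.400: state=(0.502, 0.375, 0.123)
t=1.600: state=(0.397, 0.437, 0.167)
t=1.800: state=(0.304, 0.480, 0.217)
t=2.000: state=(0.228, 0.502, 0.270)
t=2.200: state=(0.170, 0.505, 0.325)
t=2.400: state=(0.127, 0.494, 0.379)
t=2.600: state=(0.096, 0.473, 0.431)
t=2.800: state=(0.073, 0.445, 0.481)
t=3.000: state=(0.057, 0.415, 0.528)
t=3.200: state=(0.045, 0.383, 0.571)
t=3.400: state=(0.037, 0.352, 0.611)
t=3.600: state=(0.030, 0.322, 0.648)
t=3.800: state=(0.025, 0.294, 0.681)
t=3.940: state=(0.022, 0.275, 0.703)
compare at T: S=0.022, I=0.275, R=0.703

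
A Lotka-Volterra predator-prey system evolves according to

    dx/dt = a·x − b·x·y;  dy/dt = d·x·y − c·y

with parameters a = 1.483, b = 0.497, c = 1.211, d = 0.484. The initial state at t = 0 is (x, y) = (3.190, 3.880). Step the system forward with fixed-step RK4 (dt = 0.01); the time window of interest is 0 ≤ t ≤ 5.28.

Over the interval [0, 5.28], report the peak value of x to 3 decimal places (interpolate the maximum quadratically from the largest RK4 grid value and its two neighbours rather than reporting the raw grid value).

t=0.000: state=(3.190, 3.880)
step 1 (dt=0.01): k1=(-1.421, 1.292), k2=(-1.428, 1.281), k3=(-1.428, 1.281), k4=(-1.435, 1.269); state += dt/6·(k1+2k2+2k3+k4)
t=0.010: state=(3.176, 3.893)
t=0.020: state=(3.161, 3.905)
t=0.030: state=(3.147, 3.918)
continuing one RK4 step at a time; state shown every 20 steps (Δt=0.2):
t=0.200: state=(2.886, 4.088)
t=0.400: state=(2.572, 4.178)
t=0.600: state=(2.285, 4.147)
t=0.800: state=(2.048, 4.012)
t=1.000: state=(1.867, 3.805)
t=1.200: state=(1.742, 3.555)
t=1.400: state=(1.668, 3.289)
t=1.600: state=(1.639, 3.029)
t=1.800: state=(1.652, 2.787)
t=2.000: state=(1.703, 2.572)
t=2.200: state=(1.791, 2.390)
t=2.400: state=(1.914, 2.244)
t=2.600: state=(2.072, 2.135)
t=2.800: state=(2.263, 2.067)
t=3.000: state=(2.483, 2.041)
t=3.200: state=(2.725, 2.061)
t=3.400: state=(2.978, 2.131)
t=3.600: state=(3.222, 2.259)
t=3.800: state=(3.433, 2.448)
t=4.000: state=(3.577, 2.699)
t=4.200: state=(3.626, 3.005)
t=4.400: state=(3.559, 3.342)
t=4.600: state=(3.377, 3.673)
t=4.800: state=(3.109, 3.948)
t=5.000: state=(2.797, 4.125)
t=5.200: state=(2.488, 4.181)
t=5.280: state=(2.372, 4.169)
largest grid value and its neighbours: x(4.180)=3.62617, x(4.190)=3.62623, x(4.200)=3.62600
parabola through these three points peaks at t≈4.187 with x≈3.62624

max x = 3.626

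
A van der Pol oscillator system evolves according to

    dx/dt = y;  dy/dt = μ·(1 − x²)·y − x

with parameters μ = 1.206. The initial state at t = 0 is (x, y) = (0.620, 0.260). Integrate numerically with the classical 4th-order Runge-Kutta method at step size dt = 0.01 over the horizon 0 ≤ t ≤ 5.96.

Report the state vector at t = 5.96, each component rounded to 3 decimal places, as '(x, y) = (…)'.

(x, y) = (1.997, 0.126)

t=0.000: state=(0.620, 0.260)
step 1 (dt=0.01): k1=(0.260, -0.427), k2=(0.258, -0.430), k3=(0.258, -0.430), k4=(0.256, -0.434); state += dt/6·(k1+2k2+2k3+k4)
t=0.010: state=(0.623, 0.256)
t=0.020: state=(0.625, 0.251)
t=0.030: state=(0.628, 0.247)
continuing one RK4 step at a time; state shown every 20 steps (Δt=0.2):
t=0.200: state=(0.663, 0.162)
t=0.400: state=(0.683, 0.040)
t=0.600: state=(0.677, -0.100)
t=0.800: state=(0.642, -0.257)
t=1.000: state=(0.574, -0.431)
t=1.200: state=(0.468, -0.628)
t=1.400: state=(0.320, -0.858)
t=1.600: state=(0.122, -1.130)
t=1.800: state=(-0.134, -1.437)
t=2.000: state=(-0.452, -1.726)
t=2.200: state=(-0.814, -1.857)
t=2.400: state=(-1.172, -1.659)
t=2.600: state=(-1.456, -1.144)
t=2.800: state=(-1.625, -0.554)
t=3.000: state=(-1.686, -0.092)
t=3.200: state=(-1.672, 0.214)
t=3.400: state=(-1.608, 0.412)
t=3.600: state=(-1.511, 0.556)
t=3.800: state=(-1.387, 0.682)
t=4.000: state=(-1.237, 0.814)
t=4.200: state=(-1.059, 0.976)
t=4.400: state=(-0.844, 1.190)
t=4.600: state=(-0.577, 1.490)
t=4.800: state=(-0.240, 1.909)
t=5.000: state=(0.193, 2.429)
t=5.200: state=(0.725, 2.830)
t=5.400: state=(1.283, 2.605)
t=5.600: state=(1.715, 1.643)
t=5.800: state=(1.939, 0.643)
t=5.960: state=(1.997, 0.126)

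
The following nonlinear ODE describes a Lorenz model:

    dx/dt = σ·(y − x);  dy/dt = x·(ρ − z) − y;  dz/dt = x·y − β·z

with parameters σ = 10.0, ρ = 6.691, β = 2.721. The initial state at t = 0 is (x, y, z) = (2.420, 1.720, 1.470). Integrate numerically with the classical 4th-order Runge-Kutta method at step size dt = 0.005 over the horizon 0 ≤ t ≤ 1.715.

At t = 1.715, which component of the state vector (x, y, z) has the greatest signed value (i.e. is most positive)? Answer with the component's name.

largest component: z

t=0.000: state=(2.420, 1.720, 1.470)
step 1 (dt=0.005): k1=(-7.000, 10.915, 0.163), k2=(-6.552, 10.795, 0.197), k3=(-6.566, 10.801, 0.198), k4=(-6.132, 10.687, 0.232); state += dt/6·(k1+2k2+2k3+k4)
t=0.005: state=(2.387, 1.774, 1.471)
t=0.010: state=(2.359, 1.827, 1.472)
t=0.015: state=(2.334, 1.879, 1.474)
continuing one RK4 step at a time; state shown every 20 steps (Δt=0.1):
t=0.100: state=(2.341, 2.689, 1.569)
t=0.200: state=(2.913, 3.660, 1.927)
t=0.300: state=(3.769, 4.705, 2.706)
t=0.400: state=(4.711, 5.609, 4.011)
t=0.500: state=(5.448, 5.962, 5.687)
t=0.600: state=(5.643, 5.501, 7.171)
t=0.700: state=(5.199, 4.508, 7.855)
t=0.800: state=(4.399, 3.562, 7.664)
t=0.900: state=(3.634, 2.975, 6.965)
t=1.000: state=(3.114, 2.736, 6.133)
t=1.100: state=(2.867, 2.743, 5.378)
t=1.200: state=(2.847, 2.921, 4.799)
t=1.300: state=(2.999, 3.224, 4.439)
t=1.400: state=(3.281, 3.612, 4.323)
t=1.500: state=(3.645, 4.033, 4.457)
t=1.600: state=(4.032, 4.403, 4.823)
t=1.700: state=(4.359, 4.627, 5.347)
t=1.715: state=(4.397, 4.643, 5.432)
compare at T: x=4.397, y=4.643, z=5.432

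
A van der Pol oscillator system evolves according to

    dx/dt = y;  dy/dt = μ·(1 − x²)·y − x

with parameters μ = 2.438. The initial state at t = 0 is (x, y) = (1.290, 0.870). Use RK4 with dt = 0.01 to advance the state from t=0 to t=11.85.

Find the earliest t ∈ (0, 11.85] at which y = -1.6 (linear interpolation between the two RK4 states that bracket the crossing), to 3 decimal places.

t=0.000: state=(1.290, 0.870)
step 1 (dt=0.01): k1=(0.870, -2.699), k2=(0.857, -2.705), k3=(0.856, -2.704), k4=(0.843, -2.709); state += dt/6·(k1+2k2+2k3+k4)
t=0.010: state=(1.299, 0.843)
t=0.020: state=(1.307, 0.816)
t=0.030: state=(1.315, 0.789)
continuing one RK4 step at a time; state shown every 50 steps (Δt=0.5):
t=0.500: state=(1.435, -0.135)
t=1.000: state=(1.269, -0.484)
t=1.500: state=(0.946, -0.859)
t=1.860: state=(0.530, -1.580)
next step: t=1.870: state=(0.514, -1.614) — y has crossed -1.6
linear interpolation between t=1.860 (-1.58040) and t=1.870 (-1.61396) → t≈1.866

t = 1.866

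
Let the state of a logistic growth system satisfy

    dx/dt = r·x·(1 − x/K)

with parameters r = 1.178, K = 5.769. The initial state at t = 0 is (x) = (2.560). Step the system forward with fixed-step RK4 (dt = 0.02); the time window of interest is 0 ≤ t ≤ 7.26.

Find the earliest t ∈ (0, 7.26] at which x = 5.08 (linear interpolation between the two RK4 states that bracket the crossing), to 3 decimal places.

t = 1.888

t=0.000: state=(2.560)
step 1 (dt=0.02): k1=(1.677), k2=(1.680), k3=(1.680), k4=(1.682); state += dt/6·(k1+2k2+2k3+k4)
t=0.020: state=(2.594)
t=0.040: state=(2.627)
t=0.060: state=(2.661)
continuing one RK4 step at a time; state shown every 25 steps (Δt=0.5):
t=0.500: state=(3.402)
t=1.000: state=(4.162)
t=1.500: state=(4.751)
t=1.880: state=(5.074)
next step: t=1.900: state=(5.089) — x has crossed 5.08
linear interpolation between t=1.880 (5.07444) and t=1.900 (5.08870) → t≈1.888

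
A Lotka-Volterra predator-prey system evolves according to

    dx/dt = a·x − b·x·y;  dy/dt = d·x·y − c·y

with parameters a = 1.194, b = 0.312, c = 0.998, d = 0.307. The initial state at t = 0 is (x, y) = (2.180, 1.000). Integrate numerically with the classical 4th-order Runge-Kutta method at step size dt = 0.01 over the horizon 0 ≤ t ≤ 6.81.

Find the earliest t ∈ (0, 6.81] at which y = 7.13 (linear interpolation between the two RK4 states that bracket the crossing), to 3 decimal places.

t = 2.321

t=0.000: state=(2.180, 1.000)
step 1 (dt=0.01): k1=(1.923, -0.329), k2=(1.932, -0.325), k3=(1.932, -0.325), k4=(1.942, -0.322); state += dt/6·(k1+2k2+2k3+k4)
t=0.010: state=(2.199, 0.997)
t=0.020: state=(2.219, 0.994)
t=0.030: state=(2.239, 0.990)
continuing one RK4 step at a time; state shown every 25 steps (Δt=0.25):
t=0.250: state=(2.725, 0.940)
t=0.500: state=(3.416, 0.926)
t=0.750: state=(4.278, 0.968)
t=1.000: state=(5.325, 1.089)
t=1.250: state=(6.536, 1.337)
t=1.500: state=(7.808, 1.807)
t=1.750: state=(8.866, 2.677)
t=2.000: state=(9.185, 4.198)
t=2.250: state=(8.207, 6.435)
t=2.320: state=(7.695, 7.120)
next step: t=2.330: state=(7.615, 7.217) — y has crossed 7.13
linear interpolation between t=2.320 (7.11969) and t=2.330 (7.21661) → t≈2.321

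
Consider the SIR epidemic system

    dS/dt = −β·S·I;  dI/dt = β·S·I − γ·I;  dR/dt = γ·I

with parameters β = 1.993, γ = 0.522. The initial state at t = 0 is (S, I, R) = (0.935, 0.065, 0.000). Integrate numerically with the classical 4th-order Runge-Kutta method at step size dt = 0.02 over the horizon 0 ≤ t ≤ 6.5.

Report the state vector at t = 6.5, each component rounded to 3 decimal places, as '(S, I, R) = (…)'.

(S, I, R) = (0.035, 0.106, 0.859)

t=0.000: state=(0.935, 0.065, 0.000)
step 1 (dt=0.02): k1=(-0.121, 0.087, 0.034), k2=(-0.123, 0.088, 0.034), k3=(-0.123, 0.088, 0.034), k4=(-0.124, 0.089, 0.035); state += dt/6·(k1+2k2+2k3+k4)
t=0.020: state=(0.933, 0.067, 0.001)
t=0.040: state=(0.930, 0.069, 0.001)
t=0.060: state=(0.927, 0.070, 0.002)
continuing one RK4 step at a time; state shown every 25 steps (Δt=0.5):
t=0.500: state=(0.854, 0.123, 0.024)
t=1.000: state=(0.725, 0.208, 0.066)
t=1.500: state=(0.562, 0.305, 0.134)
t=2.000: state=(0.398, 0.378, 0.224)
t=2.500: state=(0.269, 0.405, 0.327)
t=3.000: state=(0.180, 0.389, 0.431)
t=3.500: state=(0.125, 0.348, 0.527)
t=4.000: state=(0.090, 0.298, 0.612)
t=4.500: state=(0.069, 0.248, 0.683)
t=5.000: state=(0.055, 0.203, 0.742)
t=5.500: state=(0.046, 0.165, 0.790)
t=6.000: state=(0.040, 0.132, 0.828)
t=6.500: state=(0.035, 0.106, 0.859)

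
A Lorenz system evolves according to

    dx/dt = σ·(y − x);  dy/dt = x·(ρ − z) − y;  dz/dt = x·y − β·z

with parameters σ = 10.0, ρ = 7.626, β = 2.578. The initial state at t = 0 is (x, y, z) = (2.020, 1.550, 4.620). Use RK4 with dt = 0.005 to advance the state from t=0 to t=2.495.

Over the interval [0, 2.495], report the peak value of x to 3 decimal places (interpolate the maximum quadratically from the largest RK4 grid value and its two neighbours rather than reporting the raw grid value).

max x = 5.684

t=0.000: state=(2.020, 1.550, 4.620)
step 1 (dt=0.005): k1=(-4.700, 4.522, -8.779), k2=(-4.469, 4.520, -8.718), k3=(-4.475, 4.521, -8.718), k4=(-4.250, 4.519, -8.657); state += dt/6·(k1+2k2+2k3+k4)
t=0.005: state=(1.998, 1.573, 4.576)
t=0.010: state=(1.977, 1.595, 4.533)
t=0.015: state=(1.959, 1.618, 4.491)
continuing one RK4 step at a time; state shown every 20 steps (Δt=0.1):
t=0.100: state=(1.893, 2.020, 3.870)
t=0.200: state=(2.178, 2.599, 3.403)
t=0.300: state=(2.712, 3.352, 3.272)
t=0.400: state=(3.448, 4.271, 3.571)
t=0.500: state=(4.322, 5.219, 4.406)
t=0.600: state=(5.157, 5.875, 5.766)
t=0.700: state=(5.647, 5.863, 7.309)
t=0.800: state=(5.547, 5.144, 8.403)
t=0.900: state=(4.931, 4.168, 8.644)
t=1.000: state=(4.153, 3.413, 8.177)
t=1.100: state=(3.525, 3.026, 7.388)
t=1.200: state=(3.166, 2.943, 6.574)
t=1.300: state=(3.065, 3.078, 5.898)
t=1.400: state=(3.174, 3.371, 5.440)
t=1.500: state=(3.443, 3.776, 5.246)
t=1.600: state=(3.820, 4.230, 5.340)
t=1.700: state=(4.235, 4.639, 5.712)
t=1.800: state=(4.592, 4.884, 6.283)
t=1.900: state=(4.789, 4.879, 6.892)
t=2.000: state=(4.766, 4.636, 7.342)
t=2.100: state=(4.553, 4.273, 7.505)
t=2.200: state=(4.247, 3.934, 7.385)
t=2.300: state=(3.959, 3.709, 7.080)
t=2.400: state=(3.763, 3.624, 6.710)
t=2.495: state=(3.686, 3.661, 6.390)
largest grid value and its neighbours: x(0.730)=5.68363, x(0.735)=5.68405, x(0.740)=5.68285
parabola through these three points peaks at t≈0.734 with x≈5.68409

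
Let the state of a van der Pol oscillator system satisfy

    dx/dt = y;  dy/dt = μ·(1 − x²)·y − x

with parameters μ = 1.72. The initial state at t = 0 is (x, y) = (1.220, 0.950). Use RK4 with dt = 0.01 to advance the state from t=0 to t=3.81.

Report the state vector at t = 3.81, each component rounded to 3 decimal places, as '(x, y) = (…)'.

(x, y) = (-1.793, 0.420)

t=0.000: state=(1.220, 0.950)
step 1 (dt=0.01): k1=(0.950, -2.018), k2=(0.940, -2.033), k3=(0.940, -2.033), k4=(0.930, -2.047); state += dt/6·(k1+2k2+2k3+k4)
t=0.010: state=(1.229, 0.930)
t=0.020: state=(1.239, 0.909)
t=0.030: state=(1.248, 0.888)
continuing one RK4 step at a time; state shown every 20 steps (Δt=0.2):
t=0.200: state=(1.367, 0.519)
t=0.400: state=(1.431, 0.133)
t=0.600: state=(1.428, -0.148)
t=0.800: state=(1.377, -0.345)
t=1.000: state=(1.292, -0.499)
t=1.200: state=(1.178, -0.643)
t=1.400: state=(1.034, -0.809)
t=1.600: state=(0.851, -1.032)
t=1.800: state=(0.614, -1.367)
t=2.000: state=(0.291, -1.895)
t=2.200: state=(-0.162, -2.674)
t=2.400: state=(-0.776, -3.373)
t=2.600: state=(-1.428, -2.871)
t=2.800: state=(-1.848, -1.311)
t=3.000: state=(-1.992, -0.260)
t=3.200: state=(-1.995, 0.157)
t=3.400: state=(-1.946, 0.309)
t=3.600: state=(-1.877, 0.376)
t=3.800: state=(-1.797, 0.418)
t=3.810: state=(-1.793, 0.420)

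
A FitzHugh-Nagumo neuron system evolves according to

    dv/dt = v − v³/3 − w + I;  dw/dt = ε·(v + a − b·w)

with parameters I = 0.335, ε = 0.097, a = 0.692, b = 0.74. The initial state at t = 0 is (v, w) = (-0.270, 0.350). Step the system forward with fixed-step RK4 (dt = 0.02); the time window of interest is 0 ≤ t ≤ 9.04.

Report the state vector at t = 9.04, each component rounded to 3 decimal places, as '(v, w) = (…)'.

t=0.000: state=(-0.270, 0.350)
step 1 (dt=0.02): k1=(-0.278, 0.016), k2=(-0.281, 0.016), k3=(-0.281, 0.016), k4=(-0.284, 0.015); state += dt/6·(k1+2k2+2k3+k4)
t=0.020: state=(-0.276, 0.350)
t=0.040: state=(-0.281, 0.351)
t=0.060: state=(-0.287, 0.351)
continuing one RK4 step at a time; state shown every 25 steps (Δt=0.5):
t=0.500: state=(-0.447, 0.354)
t=1.000: state=(-0.708, 0.347)
t=1.500: state=(-1.031, 0.326)
t=2.000: state=(-1.329, 0.291)
t=2.500: state=(-1.519, 0.246)
t=3.000: state=(-1.603, 0.195)
t=3.500: state=(-1.624, 0.144)
t=4.000: state=(-1.616, 0.095)
t=4.500: state=(-1.596, 0.048)
t=5.000: state=(-1.571, 0.004)
t=5.500: state=(-1.544, -0.037)
t=6.000: state=(-1.516, -0.076)
t=6.500: state=(-1.488, -0.112)
t=7.000: state=(-1.459, -0.145)
t=7.500: state=(-1.431, -0.176)
t=8.000: state=(-1.403, -0.204)
t=8.500: state=(-1.374, -0.230)
t=9.000: state=(-1.346, -0.254)
t=9.040: state=(-1.344, -0.256)

(v, w) = (-1.344, -0.256)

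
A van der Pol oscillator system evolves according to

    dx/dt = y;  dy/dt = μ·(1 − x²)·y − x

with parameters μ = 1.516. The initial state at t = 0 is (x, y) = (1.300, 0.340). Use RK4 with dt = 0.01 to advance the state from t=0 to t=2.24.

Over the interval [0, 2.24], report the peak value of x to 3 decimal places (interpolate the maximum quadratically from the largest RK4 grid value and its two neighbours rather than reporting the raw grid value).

max x = 1.337

t=0.000: state=(1.300, 0.340)
step 1 (dt=0.01): k1=(0.340, -1.656), k2=(0.332, -1.651), k3=(0.332, -1.651), k4=(0.323, -1.646); state += dt/6·(k1+2k2+2k3+k4)
t=0.010: state=(1.303, 0.323)
t=0.020: state=(1.306, 0.307)
t=0.030: state=(1.309, 0.291)
continuing one RK4 step at a time; state shown every 10 steps (Δt=0.1):
t=0.100: state=(1.326, 0.180)
t=0.200: state=(1.337, 0.034)
t=0.300: state=(1.333, -0.095)
t=0.400: state=(1.318, -0.210)
t=0.500: state=(1.292, -0.313)
t=0.600: state=(1.256, -0.406)
t=0.700: state=(1.211, -0.494)
t=0.800: state=(1.157, -0.580)
t=0.900: state=(1.095, -0.667)
t=1.000: state=(1.023, -0.760)
t=1.100: state=(0.942, -0.863)
t=1.200: state=(0.850, -0.980)
t=1.300: state=(0.746, -1.117)
t=1.400: state=(0.626, -1.282)
t=1.500: state=(0.488, -1.481)
t=1.600: state=(0.328, -1.724)
t=1.700: state=(0.142, -2.014)
t=1.800: state=(-0.076, -2.346)
t=1.900: state=(-0.328, -2.690)
t=2.000: state=(-0.612, -2.976)
t=2.100: state=(-0.917, -3.088)
t=2.200: state=(-1.220, -2.913)
t=2.240: state=(-1.334, -2.753)
largest grid value and its neighbours: x(0.220)=1.33692, x(0.230)=1.33693, x(0.240)=1.33680
parabola through these three points peaks at t≈0.225 with x≈1.33694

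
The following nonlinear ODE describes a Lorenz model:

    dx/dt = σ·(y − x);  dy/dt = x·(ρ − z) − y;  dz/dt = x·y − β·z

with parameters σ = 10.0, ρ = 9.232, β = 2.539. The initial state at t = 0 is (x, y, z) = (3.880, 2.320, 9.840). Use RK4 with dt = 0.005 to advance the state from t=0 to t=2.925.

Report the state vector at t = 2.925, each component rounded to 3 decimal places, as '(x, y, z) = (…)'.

t=0.000: state=(3.880, 2.320, 9.840)
step 1 (dt=0.005): k1=(-15.600, -4.679, -15.982), k2=(-15.327, -4.490, -16.016), k3=(-15.329, -4.491, -16.013), k4=(-15.058, -4.305, -16.042); state += dt/6·(k1+2k2+2k3+k4)
t=0.005: state=(3.803, 2.298, 9.760)
t=0.010: state=(3.729, 2.277, 9.680)
t=0.015: state=(3.658, 2.258, 9.599)
continuing one RK4 step at a time; state shown every 20 steps (Δt=0.1):
t=0.100: state=(2.804, 2.149, 8.262)
t=0.200: state=(2.451, 2.353, 6.916)
t=0.300: state=(2.542, 2.800, 5.925)
t=0.400: state=(2.942, 3.477, 5.353)
t=0.500: state=(3.600, 4.373, 5.290)
t=0.600: state=(4.457, 5.374, 5.854)
t=0.700: state=(5.351, 6.166, 7.083)
t=0.800: state=(5.960, 6.301, 8.675)
t=0.900: state=(5.961, 5.623, 9.921)
t=1.000: state=(5.364, 4.580, 10.253)
t=1.100: state=(4.544, 3.755, 9.754)
t=1.200: state=(3.878, 3.359, 8.864)
t=1.300: state=(3.524, 3.331, 7.951)
t=1.400: state=(3.477, 3.567, 7.223)
t=1.500: state=(3.683, 3.993, 6.793)
t=1.600: state=(4.075, 4.535, 6.732)
t=1.700: state=(4.568, 5.073, 7.068)
t=1.800: state=(5.034, 5.434, 7.734)
t=1.900: state=(5.315, 5.458, 8.516)
t=2.000: state=(5.301, 5.135, 9.110)
t=2.100: state=(5.017, 4.641, 9.297)
t=2.200: state=(4.612, 4.206, 9.083)
t=2.300: state=(4.253, 3.959, 8.630)
t=2.400: state=(4.043, 3.920, 8.126)
t=2.500: state=(4.007, 4.054, 7.712)
t=2.600: state=(4.125, 4.307, 7.480)
t=2.700: state=(4.352, 4.612, 7.474)
t=2.800: state=(4.621, 4.884, 7.687)
t=2.900: state=(4.851, 5.036, 8.051)
t=2.925: state=(4.894, 5.048, 8.151)

(x, y, z) = (4.894, 5.048, 8.151)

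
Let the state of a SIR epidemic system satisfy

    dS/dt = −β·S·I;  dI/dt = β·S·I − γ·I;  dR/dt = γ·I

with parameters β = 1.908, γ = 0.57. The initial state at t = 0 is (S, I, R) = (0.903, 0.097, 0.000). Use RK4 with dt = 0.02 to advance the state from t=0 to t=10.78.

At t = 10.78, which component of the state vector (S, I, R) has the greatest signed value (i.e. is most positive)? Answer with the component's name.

t=0.000: state=(0.903, 0.097, 0.000)
step 1 (dt=0.02): k1=(-0.167, 0.112, 0.055), k2=(-0.169, 0.113, 0.056), k3=(-0.169, 0.113, 0.056), k4=(-0.170, 0.114, 0.057); state += dt/6·(k1+2k2+2k3+k4)
t=0.020: state=(0.900, 0.099, 0.001)
t=0.040: state=(0.896, 0.102, 0.002)
t=0.060: state=(0.893, 0.104, 0.003)
continuing one RK4 step at a time; state shown every 25 steps (Δt=0.5):
t=0.500: state=(0.798, 0.165, 0.037)
t=1.000: state=(0.656, 0.249, 0.096)
t=1.500: state=(0.498, 0.324, 0.178)
t=2.000: state=(0.357, 0.366, 0.277)
t=2.500: state=(0.251, 0.367, 0.382)
t=3.000: state=(0.179, 0.338, 0.483)
t=3.500: state=(0.133, 0.294, 0.573)
t=4.000: state=(0.102, 0.247, 0.650)
t=4.500: state=(0.083, 0.203, 0.714)
t=5.000: state=(0.069, 0.164, 0.767)
t=5.500: state=(0.060, 0.131, 0.809)
t=6.000: state=(0.054, 0.104, 0.842)
t=6.500: state=(0.049, 0.082, 0.868)
t=7.000: state=(0.046, 0.065, 0.889)
t=7.500: state=(0.044, 0.051, 0.906)
t=8.000: state=(0.042, 0.040, 0.918)
t=8.500: state=(0.040, 0.031, 0.929)
t=9.000: state=(0.039, 0.024, 0.936)
t=9.500: state=(0.039, 0.019, 0.943)
t=10.000: state=(0.038, 0.015, 0.947)
t=10.500: state=(0.037, 0.012, 0.951)
t=10.780: state=(0.037, 0.010, 0.953)
compare at T: S=0.037, I=0.010, R=0.953

largest component: R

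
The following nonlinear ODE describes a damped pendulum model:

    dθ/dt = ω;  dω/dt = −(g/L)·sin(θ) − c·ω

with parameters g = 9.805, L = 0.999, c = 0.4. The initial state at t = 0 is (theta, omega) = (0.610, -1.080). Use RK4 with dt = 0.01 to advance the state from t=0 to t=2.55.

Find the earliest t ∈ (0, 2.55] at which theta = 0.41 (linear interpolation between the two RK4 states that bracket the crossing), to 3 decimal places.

t=0.000: state=(0.610, -1.080)
step 1 (dt=0.01): k1=(-1.080, -5.191), k2=(-1.106, -5.137), k3=(-1.106, -5.136), k4=(-1.131, -5.081); state += dt/6·(k1+2k2+2k3+k4)
t=0.010: state=(0.599, -1.131)
t=0.020: state=(0.587, -1.182)
t=0.030: state=(0.575, -1.231)
continuing one RK4 step at a time; state shown every 10 steps (Δt=0.1):
t=0.100: state=(0.478, -1.538)
t=0.140: state=(0.414, -1.682)
next step: t=0.150: state=(0.397, -1.714) — theta has crossed 0.41
linear interpolation between t=0.140 (0.41354) and t=0.150 (0.39657) → t≈0.142

t = 0.142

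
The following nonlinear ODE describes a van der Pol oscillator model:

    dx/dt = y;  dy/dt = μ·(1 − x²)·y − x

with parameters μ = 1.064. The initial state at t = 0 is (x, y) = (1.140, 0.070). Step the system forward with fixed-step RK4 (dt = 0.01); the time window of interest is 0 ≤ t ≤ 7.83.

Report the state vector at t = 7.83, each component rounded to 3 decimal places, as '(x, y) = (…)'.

t=0.000: state=(1.140, 0.070)
step 1 (dt=0.01): k1=(0.070, -1.162), k2=(0.064, -1.161), k3=(0.064, -1.161), k4=(0.058, -1.159); state += dt/6·(k1+2k2+2k3+k4)
t=0.010: state=(1.141, 0.058)
t=0.020: state=(1.141, 0.047)
t=0.030: state=(1.142, 0.035)
continuing one RK4 step at a time; state shown every 50 steps (Δt=0.5):
t=0.500: state=(1.038, -0.465)
t=1.000: state=(0.676, -1.003)
t=1.500: state=(-0.012, -1.808)
t=2.000: state=(-1.093, -2.229)
t=2.500: state=(-1.822, -0.556)
t=3.000: state=(-1.821, 0.369)
t=3.500: state=(-1.549, 0.686)
t=4.000: state=(-1.133, 1.003)
t=4.500: state=(-0.496, 1.628)
t=5.000: state=(0.581, 2.663)
t=5.500: state=(1.758, 1.445)
t=6.000: state=(1.997, -0.168)
t=6.500: state=(1.794, -0.564)
t=7.000: state=(1.457, -0.789)
t=7.500: state=(0.982, -1.151)
t=7.830: state=(0.535, -1.599)

(x, y) = (0.535, -1.599)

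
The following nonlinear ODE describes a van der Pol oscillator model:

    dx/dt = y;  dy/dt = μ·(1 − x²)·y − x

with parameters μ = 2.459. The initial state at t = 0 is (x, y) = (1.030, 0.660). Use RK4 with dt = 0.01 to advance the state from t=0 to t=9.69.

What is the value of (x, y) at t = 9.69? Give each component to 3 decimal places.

(x, y) = (0.617, -1.433)

t=0.000: state=(1.030, 0.660)
step 1 (dt=0.01): k1=(0.660, -1.129), k2=(0.654, -1.142), k3=(0.654, -1.142), k4=(0.649, -1.155); state += dt/6·(k1+2k2+2k3+k4)
t=0.010: state=(1.037, 0.649)
t=0.020: state=(1.043, 0.637)
t=0.030: state=(1.049, 0.625)
continuing one RK4 step at a time; state shown every 50 steps (Δt=0.5):
t=0.500: state=(1.193, -0.006)
t=1.000: state=(1.063, -0.492)
t=1.500: state=(0.676, -1.161)
t=2.000: state=(-0.389, -3.601)
t=2.500: state=(-1.939, -0.832)
t=3.000: state=(-1.951, 0.247)
t=3.500: state=(-1.810, 0.307)
t=4.000: state=(-1.644, 0.361)
t=4.500: state=(-1.444, 0.450)
t=5.000: state=(-1.178, 0.637)
t=5.500: state=(-0.751, 1.187)
t=6.000: state=(0.303, 3.570)
t=6.500: state=(1.946, 0.966)
t=7.000: state=(1.975, -0.241)
t=7.500: state=(1.837, -0.300)
t=8.000: state=(1.675, -0.350)
t=8.500: state=(1.482, -0.431)
t=9.000: state=(1.232, -0.592)
t=9.500: state=(0.847, -1.032)
t=9.690: state=(0.617, -1.433)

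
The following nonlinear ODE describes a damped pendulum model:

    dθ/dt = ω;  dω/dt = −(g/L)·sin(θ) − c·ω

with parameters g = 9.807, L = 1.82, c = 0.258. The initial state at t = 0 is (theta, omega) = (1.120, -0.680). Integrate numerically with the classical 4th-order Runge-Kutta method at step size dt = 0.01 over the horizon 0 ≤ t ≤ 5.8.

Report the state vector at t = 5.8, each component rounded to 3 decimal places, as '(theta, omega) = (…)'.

(theta, omega) = (0.452, -0.681)

t=0.000: state=(1.120, -0.680)
step 1 (dt=0.01): k1=(-0.680, -4.675), k2=(-0.703, -4.661), k3=(-0.703, -4.660), k4=(-0.727, -4.646); state += dt/6·(k1+2k2+2k3+k4)
t=0.010: state=(1.113, -0.727)
t=0.020: state=(1.105, -0.773)
t=0.030: state=(1.098, -0.819)
continuing one RK4 step at a time; state shown every 20 steps (Δt=0.2):
t=0.200: state=(0.895, -1.539)
t=0.400: state=(0.521, -2.148)
t=0.600: state=(0.064, -2.341)
t=0.800: state=(-0.383, -2.051)
t=1.000: state=(-0.731, -1.384)
t=1.200: state=(-0.924, -0.532)
t=1.400: state=(-0.942, 0.348)
t=1.600: state=(-0.791, 1.139)
t=1.800: state=(-0.501, 1.719)
t=2.000: state=(-0.126, 1.957)
t=2.200: state=(0.255, 1.787)
t=2.400: state=(0.565, 1.271)
t=2.600: state=(0.749, 0.555)
t=2.800: state=(0.784, -0.211)
t=3.000: state=(0.670, -0.907)
t=3.200: state=(0.433, -1.417)
t=3.400: state=(0.123, -1.635)
t=3.600: state=(-0.197, -1.510)
t=3.800: state=(-0.461, -1.087)
t=4.000: state=(-0.620, -0.483)
t=4.200: state=(-0.651, 0.174)
t=4.400: state=(-0.555, 0.769)
t=4.600: state=(-0.354, 1.197)
t=4.800: state=(-0.093, 1.371)
t=5.000: state=(0.174, 1.256)
t=5.200: state=(0.393, 0.892)
t=5.400: state=(0.521, 0.376)
t=5.600: state=(0.540, -0.183)
t=5.800: state=(0.452, -0.681)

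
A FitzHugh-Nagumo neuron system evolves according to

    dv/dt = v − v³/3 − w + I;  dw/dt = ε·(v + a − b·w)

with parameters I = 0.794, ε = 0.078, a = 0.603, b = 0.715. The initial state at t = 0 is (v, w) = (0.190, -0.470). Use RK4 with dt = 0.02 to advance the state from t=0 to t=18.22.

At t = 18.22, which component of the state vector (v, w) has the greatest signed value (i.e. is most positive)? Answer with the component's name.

largest component: w

t=0.000: state=(0.190, -0.470)
step 1 (dt=0.02): k1=(1.452, 0.088), k2=(1.465, 0.089), k3=(1.465, 0.089), k4=(1.478, 0.090); state += dt/6·(k1+2k2+2k3+k4)
t=0.020: state=(0.219, -0.468)
t=0.040: state=(0.249, -0.466)
t=0.060: state=(0.279, -0.465)
continuing one RK4 step at a time; state shown every 50 steps (Δt=1):
t=1.000: state=(1.805, -0.320)
t=2.000: state=(2.079, -0.103)
t=3.000: state=(2.028, 0.104)
t=4.000: state=(1.964, 0.296)
t=5.000: state=(1.900, 0.472)
t=6.000: state=(1.835, 0.634)
t=7.000: state=(1.770, 0.782)
t=8.000: state=(1.703, 0.917)
t=9.000: state=(1.636, 1.040)
t=10.000: state=(1.566, 1.150)
t=11.000: state=(1.494, 1.250)
t=12.000: state=(1.419, 1.338)
t=13.000: state=(1.339, 1.416)
t=14.000: state=(1.252, 1.483)
t=15.000: state=(1.155, 1.540)
t=16.000: state=(1.040, 1.585)
t=17.000: state=(0.895, 1.619)
t=18.000: state=(0.686, 1.637)
t=18.220: state=(0.623, 1.639)
compare at T: v=0.623, w=1.639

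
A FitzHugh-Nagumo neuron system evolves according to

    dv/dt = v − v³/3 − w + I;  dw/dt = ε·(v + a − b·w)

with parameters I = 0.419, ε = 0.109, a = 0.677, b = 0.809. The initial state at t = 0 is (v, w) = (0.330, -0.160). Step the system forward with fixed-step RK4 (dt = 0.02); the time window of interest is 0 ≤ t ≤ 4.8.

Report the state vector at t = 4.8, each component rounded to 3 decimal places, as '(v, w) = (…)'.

t=0.000: state=(0.330, -0.160)
step 1 (dt=0.02): k1=(0.897, 0.124), k2=(0.904, 0.125), k3=(0.904, 0.125), k4=(0.911, 0.126); state += dt/6·(k1+2k2+2k3+k4)
t=0.020: state=(0.348, -0.158)
t=0.040: state=(0.366, -0.155)
t=0.060: state=(0.385, -0.152)
continuing one RK4 step at a time; state shown every 10 steps (Δt=0.2):
t=0.200: state=(0.523, -0.133)
t=0.400: state=(0.739, -0.103)
t=0.600: state=(0.968, -0.068)
t=0.800: state=(1.193, -0.029)
t=1.000: state=(1.392, 0.014)
t=1.200: state=(1.549, 0.061)
t=1.400: state=(1.660, 0.109)
t=1.600: state=(1.730, 0.158)
t=1.800: state=(1.769, 0.208)
t=2.000: state=(1.787, 0.257)
t=2.200: state=(1.790, 0.306)
t=2.400: state=(1.784, 0.354)
t=2.600: state=(1.773, 0.401)
t=2.800: state=(1.758, 0.447)
t=3.000: state=(1.741, 0.491)
t=3.200: state=(1.722, 0.535)
t=3.400: state=(1.702, 0.577)
t=3.600: state=(1.682, 0.618)
t=3.800: state=(1.661, 0.658)
t=4.000: state=(1.640, 0.697)
t=4.200: state=(1.618, 0.735)
t=4.400: state=(1.596, 0.771)
t=4.600: state=(1.574, 0.807)
t=4.800: state=(1.551, 0.841)

(v, w) = (1.551, 0.841)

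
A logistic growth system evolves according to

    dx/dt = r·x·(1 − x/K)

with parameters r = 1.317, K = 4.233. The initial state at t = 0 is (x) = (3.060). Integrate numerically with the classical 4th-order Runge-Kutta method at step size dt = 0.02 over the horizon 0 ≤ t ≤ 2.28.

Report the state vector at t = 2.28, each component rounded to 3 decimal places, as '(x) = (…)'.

t=0.000: state=(3.060)
step 1 (dt=0.02): k1=(1.117), k2=(1.110), k3=(1.110), k4=(1.104); state += dt/6·(k1+2k2+2k3+k4)
t=0.020: state=(3.082)
t=0.040: state=(3.104)
t=0.060: state=(3.126)
continuing one RK4 step at a time; state shown every 5 steps (Δt=0.1):
t=0.100: state=(3.168)
t=0.200: state=(3.270)
t=0.300: state=(3.364)
t=0.400: state=(3.452)
t=0.500: state=(3.532)
t=0.600: state=(3.606)
t=0.700: state=(3.673)
t=0.800: state=(3.734)
t=0.900: state=(3.789)
t=1.000: state=(3.839)
t=1.100: state=(3.883)
t=1.200: state=(3.923)
t=1.300: state=(3.959)
t=1.400: state=(3.991)
t=1.500: state=(4.019)
t=1.600: state=(4.045)
t=1.700: state=(4.067)
t=1.800: state=(4.087)
t=1.900: state=(4.104)
t=2.000: state=(4.120)
t=2.100: state=(4.133)
t=2.200: state=(4.145)
t=2.280: state=(4.154)

(x) = (4.154)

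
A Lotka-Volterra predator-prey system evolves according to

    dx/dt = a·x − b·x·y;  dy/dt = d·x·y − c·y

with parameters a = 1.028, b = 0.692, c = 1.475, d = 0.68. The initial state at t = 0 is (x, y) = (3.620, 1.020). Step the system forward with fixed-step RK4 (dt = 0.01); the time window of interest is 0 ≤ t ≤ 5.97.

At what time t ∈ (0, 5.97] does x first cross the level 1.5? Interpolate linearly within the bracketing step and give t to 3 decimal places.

t=0.000: state=(3.620, 1.020)
step 1 (dt=0.01): k1=(1.166, 1.006), k2=(1.155, 1.015), k3=(1.155, 1.015), k4=(1.144, 1.024); state += dt/6·(k1+2k2+2k3+k4)
t=0.010: state=(3.632, 1.030)
t=0.020: state=(3.643, 1.040)
t=0.030: state=(3.654, 1.051)
continuing one RK4 step at a time; state shown every 20 steps (Δt=0.2):
t=0.200: state=(3.801, 1.260)
t=0.400: state=(3.839, 1.580)
t=0.600: state=(3.692, 1.967)
t=0.800: state=(3.358, 2.370)
t=1.000: state=(2.900, 2.702)
t=1.200: state=(2.414, 2.887)
t=1.400: state=(1.983, 2.896)
t=1.600: state=(1.645, 2.757)
t=1.710: state=(1.500, 2.636)
next step: t=1.720: state=(1.488, 2.624) — x has crossed 1.5
linear interpolation between t=1.710 (1.50015) and t=1.720 (1.48832) → t≈1.710

t = 1.710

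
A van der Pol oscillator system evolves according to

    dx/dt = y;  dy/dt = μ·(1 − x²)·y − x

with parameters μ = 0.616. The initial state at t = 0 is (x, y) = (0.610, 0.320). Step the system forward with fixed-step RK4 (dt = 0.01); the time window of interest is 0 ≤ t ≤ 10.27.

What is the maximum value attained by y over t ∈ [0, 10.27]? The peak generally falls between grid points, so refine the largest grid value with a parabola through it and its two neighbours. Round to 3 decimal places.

t=0.000: state=(0.610, 0.320)
step 1 (dt=0.01): k1=(0.320, -0.486), k2=(0.318, -0.489), k3=(0.318, -0.489), k4=(0.315, -0.492); state += dt/6·(k1+2k2+2k3+k4)
t=0.010: state=(0.613, 0.315)
t=0.020: state=(0.616, 0.310)
t=0.030: state=(0.619, 0.305)
continuing one RK4 step at a time; state shown every 50 steps (Δt=0.5):
t=0.500: state=(0.699, 0.018)
t=1.000: state=(0.617, -0.347)
t=1.500: state=(0.350, -0.722)
t=2.000: state=(-0.099, -1.060)
t=2.500: state=(-0.672, -1.160)
t=3.000: state=(-1.167, -0.732)
t=3.500: state=(-1.355, -0.018)
t=4.000: state=(-1.208, 0.577)
t=4.500: state=(-0.793, 1.084)
t=5.000: state=(-0.114, 1.638)
t=5.500: state=(0.809, 1.931)
t=6.000: state=(1.606, 1.058)
t=6.500: state=(1.826, -0.089)
t=7.000: state=(1.612, -0.703)
t=7.500: state=(1.152, -1.140)
t=8.000: state=(0.453, -1.688)
t=8.500: state=(-0.545, -2.239)
t=9.000: state=(-1.572, -1.564)
t=9.500: state=(-1.972, -0.116)
t=10.000: state=(-1.823, 0.609)
t=10.270: state=(-1.627, 0.837)
largest grid value and its neighbours: y(5.420)=1.94518, y(5.430)=1.94526, y(5.440)=1.94483
parabola through these three points peaks at t≈5.427 with y≈1.94529

max y = 1.945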